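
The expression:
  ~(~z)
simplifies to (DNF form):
z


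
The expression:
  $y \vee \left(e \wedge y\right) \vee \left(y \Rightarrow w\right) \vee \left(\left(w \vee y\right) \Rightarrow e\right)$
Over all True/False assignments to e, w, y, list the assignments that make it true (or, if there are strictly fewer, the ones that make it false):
is always true.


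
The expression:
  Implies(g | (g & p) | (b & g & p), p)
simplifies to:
p | ~g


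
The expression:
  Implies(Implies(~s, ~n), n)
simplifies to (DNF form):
n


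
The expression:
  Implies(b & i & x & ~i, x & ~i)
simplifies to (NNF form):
True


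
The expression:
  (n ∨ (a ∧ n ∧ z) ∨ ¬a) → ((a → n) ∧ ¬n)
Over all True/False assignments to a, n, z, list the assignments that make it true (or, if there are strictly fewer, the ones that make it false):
is true only for:
  a=False, n=False, z=False;
  a=False, n=False, z=True;
  a=True, n=False, z=False;
  a=True, n=False, z=True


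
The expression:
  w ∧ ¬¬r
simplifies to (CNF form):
r ∧ w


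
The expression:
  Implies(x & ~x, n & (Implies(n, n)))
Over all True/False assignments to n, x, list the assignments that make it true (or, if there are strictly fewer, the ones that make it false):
is always true.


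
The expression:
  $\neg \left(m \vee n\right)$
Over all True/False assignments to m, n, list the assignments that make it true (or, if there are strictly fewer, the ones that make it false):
is true only for:
  m=False, n=False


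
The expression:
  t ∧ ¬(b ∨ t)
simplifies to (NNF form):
False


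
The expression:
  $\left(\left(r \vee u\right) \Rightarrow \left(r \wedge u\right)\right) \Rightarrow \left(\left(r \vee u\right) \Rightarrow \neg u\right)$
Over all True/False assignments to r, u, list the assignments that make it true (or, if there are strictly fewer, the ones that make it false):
is false only for:
  r=True, u=True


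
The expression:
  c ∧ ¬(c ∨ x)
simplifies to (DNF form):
False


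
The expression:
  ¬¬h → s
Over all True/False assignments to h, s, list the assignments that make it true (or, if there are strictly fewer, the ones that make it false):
is false only for:
  h=True, s=False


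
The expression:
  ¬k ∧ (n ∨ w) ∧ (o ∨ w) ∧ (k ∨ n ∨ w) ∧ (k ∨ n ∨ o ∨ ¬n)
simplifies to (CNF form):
¬k ∧ (n ∨ w) ∧ (o ∨ w)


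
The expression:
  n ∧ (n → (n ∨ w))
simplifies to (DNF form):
n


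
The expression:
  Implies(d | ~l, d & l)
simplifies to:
l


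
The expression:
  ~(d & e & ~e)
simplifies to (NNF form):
True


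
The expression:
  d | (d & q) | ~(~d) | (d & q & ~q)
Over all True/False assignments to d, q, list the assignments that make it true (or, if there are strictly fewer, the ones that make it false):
is true only for:
  d=True, q=False;
  d=True, q=True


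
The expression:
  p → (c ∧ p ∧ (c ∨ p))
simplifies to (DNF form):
c ∨ ¬p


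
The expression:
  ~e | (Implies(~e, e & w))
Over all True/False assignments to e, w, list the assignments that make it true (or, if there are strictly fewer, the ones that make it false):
is always true.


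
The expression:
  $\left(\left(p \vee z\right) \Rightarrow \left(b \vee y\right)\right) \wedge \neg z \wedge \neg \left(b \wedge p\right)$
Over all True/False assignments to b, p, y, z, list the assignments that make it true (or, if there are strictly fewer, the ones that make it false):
is true only for:
  b=False, p=False, y=False, z=False;
  b=False, p=False, y=True, z=False;
  b=False, p=True, y=True, z=False;
  b=True, p=False, y=False, z=False;
  b=True, p=False, y=True, z=False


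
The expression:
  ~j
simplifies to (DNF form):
~j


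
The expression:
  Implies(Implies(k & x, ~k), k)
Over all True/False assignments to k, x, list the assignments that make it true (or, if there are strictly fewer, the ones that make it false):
is true only for:
  k=True, x=False;
  k=True, x=True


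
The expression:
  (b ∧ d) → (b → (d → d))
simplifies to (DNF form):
True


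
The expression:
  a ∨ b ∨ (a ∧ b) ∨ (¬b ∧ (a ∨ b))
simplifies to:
a ∨ b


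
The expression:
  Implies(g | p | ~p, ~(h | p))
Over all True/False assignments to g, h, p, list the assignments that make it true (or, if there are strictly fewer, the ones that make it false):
is true only for:
  g=False, h=False, p=False;
  g=True, h=False, p=False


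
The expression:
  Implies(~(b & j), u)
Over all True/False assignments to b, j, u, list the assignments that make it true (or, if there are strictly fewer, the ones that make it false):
is false only for:
  b=False, j=False, u=False;
  b=False, j=True, u=False;
  b=True, j=False, u=False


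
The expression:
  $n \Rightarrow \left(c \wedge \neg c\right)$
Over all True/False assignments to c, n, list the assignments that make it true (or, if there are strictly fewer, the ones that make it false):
is true only for:
  c=False, n=False;
  c=True, n=False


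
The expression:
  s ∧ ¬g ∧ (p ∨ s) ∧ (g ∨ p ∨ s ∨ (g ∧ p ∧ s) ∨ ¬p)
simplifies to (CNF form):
s ∧ ¬g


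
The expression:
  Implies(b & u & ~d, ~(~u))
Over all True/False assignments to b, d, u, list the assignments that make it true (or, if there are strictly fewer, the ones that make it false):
is always true.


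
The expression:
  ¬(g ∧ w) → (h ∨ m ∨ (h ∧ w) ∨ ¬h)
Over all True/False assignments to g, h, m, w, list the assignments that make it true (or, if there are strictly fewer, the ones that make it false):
is always true.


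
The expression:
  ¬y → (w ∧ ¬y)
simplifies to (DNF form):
w ∨ y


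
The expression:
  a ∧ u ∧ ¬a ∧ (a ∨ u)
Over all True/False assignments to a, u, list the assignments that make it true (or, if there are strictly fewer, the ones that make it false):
is never true.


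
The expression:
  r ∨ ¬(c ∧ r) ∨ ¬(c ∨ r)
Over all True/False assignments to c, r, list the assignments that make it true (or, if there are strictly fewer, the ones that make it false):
is always true.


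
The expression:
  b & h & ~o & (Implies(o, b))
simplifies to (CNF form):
b & h & ~o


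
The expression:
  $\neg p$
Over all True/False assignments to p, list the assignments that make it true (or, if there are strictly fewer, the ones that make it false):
is true only for:
  p=False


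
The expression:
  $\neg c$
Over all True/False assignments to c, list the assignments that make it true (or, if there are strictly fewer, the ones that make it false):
is true only for:
  c=False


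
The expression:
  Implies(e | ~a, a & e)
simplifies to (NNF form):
a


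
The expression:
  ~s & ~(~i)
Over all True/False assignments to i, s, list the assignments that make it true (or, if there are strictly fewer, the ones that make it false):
is true only for:
  i=True, s=False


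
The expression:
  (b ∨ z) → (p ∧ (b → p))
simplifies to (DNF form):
p ∨ (¬b ∧ ¬z)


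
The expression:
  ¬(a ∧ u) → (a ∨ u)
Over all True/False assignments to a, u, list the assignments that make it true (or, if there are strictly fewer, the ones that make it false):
is false only for:
  a=False, u=False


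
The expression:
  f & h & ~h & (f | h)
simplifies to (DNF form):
False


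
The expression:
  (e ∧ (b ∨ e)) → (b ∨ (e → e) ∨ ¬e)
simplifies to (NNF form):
True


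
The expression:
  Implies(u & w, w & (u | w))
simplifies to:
True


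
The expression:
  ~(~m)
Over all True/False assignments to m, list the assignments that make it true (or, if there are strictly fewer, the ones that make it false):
is true only for:
  m=True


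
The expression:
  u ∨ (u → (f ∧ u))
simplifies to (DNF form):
True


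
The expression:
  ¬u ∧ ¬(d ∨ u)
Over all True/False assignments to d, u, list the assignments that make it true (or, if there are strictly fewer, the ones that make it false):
is true only for:
  d=False, u=False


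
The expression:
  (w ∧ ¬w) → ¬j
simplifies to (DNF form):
True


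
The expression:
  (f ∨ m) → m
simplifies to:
m ∨ ¬f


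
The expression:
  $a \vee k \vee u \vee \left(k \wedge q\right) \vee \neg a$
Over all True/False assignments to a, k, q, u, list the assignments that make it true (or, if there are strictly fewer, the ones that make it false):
is always true.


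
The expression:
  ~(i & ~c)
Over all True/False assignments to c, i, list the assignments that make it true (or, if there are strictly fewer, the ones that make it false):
is false only for:
  c=False, i=True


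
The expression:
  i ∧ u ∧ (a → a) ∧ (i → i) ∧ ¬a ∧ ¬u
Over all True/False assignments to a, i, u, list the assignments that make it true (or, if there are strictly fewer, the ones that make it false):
is never true.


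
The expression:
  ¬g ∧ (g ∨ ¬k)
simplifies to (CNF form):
¬g ∧ ¬k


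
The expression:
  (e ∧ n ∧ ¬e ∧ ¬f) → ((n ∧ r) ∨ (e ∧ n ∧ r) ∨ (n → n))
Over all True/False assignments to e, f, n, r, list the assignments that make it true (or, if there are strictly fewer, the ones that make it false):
is always true.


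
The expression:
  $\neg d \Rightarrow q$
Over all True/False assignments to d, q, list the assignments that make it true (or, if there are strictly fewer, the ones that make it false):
is false only for:
  d=False, q=False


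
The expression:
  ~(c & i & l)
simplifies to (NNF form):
~c | ~i | ~l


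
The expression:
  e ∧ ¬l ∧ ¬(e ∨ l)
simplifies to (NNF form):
False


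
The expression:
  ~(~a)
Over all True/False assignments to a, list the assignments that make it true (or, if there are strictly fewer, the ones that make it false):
is true only for:
  a=True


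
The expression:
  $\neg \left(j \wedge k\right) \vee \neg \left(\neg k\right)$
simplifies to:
$\text{True}$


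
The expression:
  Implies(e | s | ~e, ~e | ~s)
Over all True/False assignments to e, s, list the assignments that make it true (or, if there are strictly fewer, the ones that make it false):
is false only for:
  e=True, s=True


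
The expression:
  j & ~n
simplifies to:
j & ~n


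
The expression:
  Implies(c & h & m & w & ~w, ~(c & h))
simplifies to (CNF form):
True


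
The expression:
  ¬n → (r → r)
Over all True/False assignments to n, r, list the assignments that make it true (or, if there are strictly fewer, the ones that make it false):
is always true.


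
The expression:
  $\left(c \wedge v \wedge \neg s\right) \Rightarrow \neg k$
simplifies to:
$s \vee \neg c \vee \neg k \vee \neg v$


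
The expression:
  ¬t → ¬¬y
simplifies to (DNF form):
t ∨ y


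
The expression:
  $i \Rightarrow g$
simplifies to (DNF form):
$g \vee \neg i$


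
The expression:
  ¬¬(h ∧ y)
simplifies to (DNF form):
h ∧ y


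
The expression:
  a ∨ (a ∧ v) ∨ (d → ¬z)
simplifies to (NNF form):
a ∨ ¬d ∨ ¬z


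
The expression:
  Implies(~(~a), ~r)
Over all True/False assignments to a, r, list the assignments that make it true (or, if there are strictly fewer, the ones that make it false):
is false only for:
  a=True, r=True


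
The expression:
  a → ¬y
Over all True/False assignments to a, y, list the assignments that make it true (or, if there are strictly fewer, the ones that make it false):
is false only for:
  a=True, y=True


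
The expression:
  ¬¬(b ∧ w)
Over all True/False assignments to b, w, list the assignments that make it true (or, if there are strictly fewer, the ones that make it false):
is true only for:
  b=True, w=True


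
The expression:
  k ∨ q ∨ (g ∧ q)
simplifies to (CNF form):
k ∨ q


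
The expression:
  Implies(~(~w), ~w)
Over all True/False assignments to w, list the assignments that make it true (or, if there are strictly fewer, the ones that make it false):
is true only for:
  w=False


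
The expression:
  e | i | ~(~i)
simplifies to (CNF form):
e | i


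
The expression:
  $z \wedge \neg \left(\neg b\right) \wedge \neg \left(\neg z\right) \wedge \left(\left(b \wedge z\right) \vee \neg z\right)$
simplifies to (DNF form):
$b \wedge z$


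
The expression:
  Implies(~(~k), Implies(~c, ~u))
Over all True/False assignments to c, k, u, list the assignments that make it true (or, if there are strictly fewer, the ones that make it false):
is false only for:
  c=False, k=True, u=True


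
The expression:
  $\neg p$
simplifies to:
$\neg p$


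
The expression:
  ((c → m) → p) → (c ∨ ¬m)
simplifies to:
c ∨ ¬m ∨ ¬p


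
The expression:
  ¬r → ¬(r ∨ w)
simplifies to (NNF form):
r ∨ ¬w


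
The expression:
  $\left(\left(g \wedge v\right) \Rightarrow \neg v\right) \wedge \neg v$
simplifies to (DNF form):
$\neg v$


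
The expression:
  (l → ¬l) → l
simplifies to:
l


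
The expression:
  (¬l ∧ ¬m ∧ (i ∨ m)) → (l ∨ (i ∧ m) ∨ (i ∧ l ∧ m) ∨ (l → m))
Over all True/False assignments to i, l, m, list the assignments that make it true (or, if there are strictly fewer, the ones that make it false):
is always true.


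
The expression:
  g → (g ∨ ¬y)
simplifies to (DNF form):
True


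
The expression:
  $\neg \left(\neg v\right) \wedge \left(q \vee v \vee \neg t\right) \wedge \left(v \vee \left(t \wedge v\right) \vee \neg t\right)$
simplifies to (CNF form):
$v$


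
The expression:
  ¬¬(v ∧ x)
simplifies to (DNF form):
v ∧ x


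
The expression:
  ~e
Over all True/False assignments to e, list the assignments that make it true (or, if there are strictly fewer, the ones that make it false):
is true only for:
  e=False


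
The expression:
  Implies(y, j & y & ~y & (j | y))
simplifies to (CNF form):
~y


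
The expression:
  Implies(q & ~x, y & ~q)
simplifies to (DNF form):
x | ~q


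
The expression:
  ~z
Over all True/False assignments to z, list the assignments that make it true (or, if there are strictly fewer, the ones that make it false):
is true only for:
  z=False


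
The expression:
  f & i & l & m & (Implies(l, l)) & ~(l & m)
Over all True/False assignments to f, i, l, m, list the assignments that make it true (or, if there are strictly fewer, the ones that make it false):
is never true.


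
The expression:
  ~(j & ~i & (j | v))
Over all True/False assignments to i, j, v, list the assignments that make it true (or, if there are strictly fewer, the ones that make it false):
is false only for:
  i=False, j=True, v=False;
  i=False, j=True, v=True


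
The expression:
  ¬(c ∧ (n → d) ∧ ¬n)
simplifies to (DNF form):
n ∨ ¬c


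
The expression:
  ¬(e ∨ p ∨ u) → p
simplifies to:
e ∨ p ∨ u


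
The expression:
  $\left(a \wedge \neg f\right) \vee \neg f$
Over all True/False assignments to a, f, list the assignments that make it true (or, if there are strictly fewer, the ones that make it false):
is true only for:
  a=False, f=False;
  a=True, f=False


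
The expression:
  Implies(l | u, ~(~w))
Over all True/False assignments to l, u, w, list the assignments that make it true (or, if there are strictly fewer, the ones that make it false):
is false only for:
  l=False, u=True, w=False;
  l=True, u=False, w=False;
  l=True, u=True, w=False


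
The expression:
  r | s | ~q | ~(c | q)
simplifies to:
r | s | ~q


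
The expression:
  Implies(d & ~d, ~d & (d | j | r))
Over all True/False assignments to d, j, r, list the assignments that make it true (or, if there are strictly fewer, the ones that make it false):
is always true.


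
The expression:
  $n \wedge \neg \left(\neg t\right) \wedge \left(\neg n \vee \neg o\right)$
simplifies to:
$n \wedge t \wedge \neg o$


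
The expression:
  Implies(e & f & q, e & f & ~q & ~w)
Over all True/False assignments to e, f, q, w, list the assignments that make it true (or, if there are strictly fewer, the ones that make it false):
is false only for:
  e=True, f=True, q=True, w=False;
  e=True, f=True, q=True, w=True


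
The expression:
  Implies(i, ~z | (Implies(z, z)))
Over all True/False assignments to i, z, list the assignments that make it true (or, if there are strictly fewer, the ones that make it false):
is always true.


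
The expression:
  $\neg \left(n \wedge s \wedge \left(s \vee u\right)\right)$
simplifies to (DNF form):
$\neg n \vee \neg s$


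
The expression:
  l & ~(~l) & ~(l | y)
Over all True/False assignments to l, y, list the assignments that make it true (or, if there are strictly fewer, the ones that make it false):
is never true.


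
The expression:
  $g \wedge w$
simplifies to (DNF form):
$g \wedge w$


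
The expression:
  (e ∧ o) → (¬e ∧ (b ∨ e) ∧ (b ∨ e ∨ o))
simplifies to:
¬e ∨ ¬o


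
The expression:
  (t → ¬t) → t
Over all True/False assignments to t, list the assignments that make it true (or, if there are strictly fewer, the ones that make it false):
is true only for:
  t=True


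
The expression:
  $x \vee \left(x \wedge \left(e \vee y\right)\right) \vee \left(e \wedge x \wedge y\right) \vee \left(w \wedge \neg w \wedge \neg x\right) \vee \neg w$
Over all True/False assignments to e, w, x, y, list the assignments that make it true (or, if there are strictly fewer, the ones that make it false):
is false only for:
  e=False, w=True, x=False, y=False;
  e=False, w=True, x=False, y=True;
  e=True, w=True, x=False, y=False;
  e=True, w=True, x=False, y=True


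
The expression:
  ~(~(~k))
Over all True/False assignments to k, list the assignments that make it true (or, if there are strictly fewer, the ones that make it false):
is true only for:
  k=False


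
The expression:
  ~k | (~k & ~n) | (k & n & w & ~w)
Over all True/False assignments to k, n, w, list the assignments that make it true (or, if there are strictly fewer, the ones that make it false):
is true only for:
  k=False, n=False, w=False;
  k=False, n=False, w=True;
  k=False, n=True, w=False;
  k=False, n=True, w=True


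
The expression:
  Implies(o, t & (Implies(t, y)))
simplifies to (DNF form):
~o | (t & y)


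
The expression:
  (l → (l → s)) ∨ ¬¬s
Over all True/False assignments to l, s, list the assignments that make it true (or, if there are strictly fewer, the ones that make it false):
is false only for:
  l=True, s=False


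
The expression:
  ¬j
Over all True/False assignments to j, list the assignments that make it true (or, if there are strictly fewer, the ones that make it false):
is true only for:
  j=False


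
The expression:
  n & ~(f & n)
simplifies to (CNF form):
n & ~f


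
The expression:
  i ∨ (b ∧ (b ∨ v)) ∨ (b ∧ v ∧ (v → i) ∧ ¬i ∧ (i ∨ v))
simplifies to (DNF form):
b ∨ i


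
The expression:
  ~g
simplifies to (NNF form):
~g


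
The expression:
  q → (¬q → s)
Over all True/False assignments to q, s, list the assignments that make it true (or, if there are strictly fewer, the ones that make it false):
is always true.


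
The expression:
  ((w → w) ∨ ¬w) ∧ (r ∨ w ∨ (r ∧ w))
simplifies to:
r ∨ w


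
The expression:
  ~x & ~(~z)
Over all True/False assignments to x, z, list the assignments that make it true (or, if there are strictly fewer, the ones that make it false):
is true only for:
  x=False, z=True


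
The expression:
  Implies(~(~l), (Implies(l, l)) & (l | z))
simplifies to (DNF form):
True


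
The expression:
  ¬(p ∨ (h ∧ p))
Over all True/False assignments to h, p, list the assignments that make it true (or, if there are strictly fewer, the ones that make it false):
is true only for:
  h=False, p=False;
  h=True, p=False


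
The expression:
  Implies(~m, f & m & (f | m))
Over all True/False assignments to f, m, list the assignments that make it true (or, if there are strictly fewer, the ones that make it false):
is true only for:
  f=False, m=True;
  f=True, m=True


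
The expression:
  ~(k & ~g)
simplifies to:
g | ~k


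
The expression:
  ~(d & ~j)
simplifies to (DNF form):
j | ~d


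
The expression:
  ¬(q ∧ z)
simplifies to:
¬q ∨ ¬z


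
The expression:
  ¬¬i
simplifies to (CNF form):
i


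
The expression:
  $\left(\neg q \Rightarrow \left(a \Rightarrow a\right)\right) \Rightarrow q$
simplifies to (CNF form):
$q$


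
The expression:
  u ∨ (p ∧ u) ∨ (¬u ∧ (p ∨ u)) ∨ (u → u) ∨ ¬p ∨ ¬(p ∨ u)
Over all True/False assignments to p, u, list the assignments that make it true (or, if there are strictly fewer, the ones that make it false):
is always true.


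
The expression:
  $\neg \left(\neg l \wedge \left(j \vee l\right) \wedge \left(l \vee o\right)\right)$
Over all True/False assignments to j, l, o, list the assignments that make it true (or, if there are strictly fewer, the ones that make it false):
is false only for:
  j=True, l=False, o=True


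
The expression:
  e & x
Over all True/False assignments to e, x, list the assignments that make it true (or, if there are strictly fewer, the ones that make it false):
is true only for:
  e=True, x=True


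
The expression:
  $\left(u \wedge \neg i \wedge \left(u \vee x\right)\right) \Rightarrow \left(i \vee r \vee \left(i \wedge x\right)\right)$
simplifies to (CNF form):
$i \vee r \vee \neg u$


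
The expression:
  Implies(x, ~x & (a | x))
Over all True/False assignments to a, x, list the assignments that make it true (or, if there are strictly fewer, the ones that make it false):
is true only for:
  a=False, x=False;
  a=True, x=False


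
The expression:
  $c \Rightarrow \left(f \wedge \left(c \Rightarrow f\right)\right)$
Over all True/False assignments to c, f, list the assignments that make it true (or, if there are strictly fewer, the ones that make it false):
is false only for:
  c=True, f=False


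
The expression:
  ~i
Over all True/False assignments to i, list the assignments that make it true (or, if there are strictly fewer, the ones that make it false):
is true only for:
  i=False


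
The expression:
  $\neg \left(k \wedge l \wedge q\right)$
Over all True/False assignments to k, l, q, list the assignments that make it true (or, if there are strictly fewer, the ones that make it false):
is false only for:
  k=True, l=True, q=True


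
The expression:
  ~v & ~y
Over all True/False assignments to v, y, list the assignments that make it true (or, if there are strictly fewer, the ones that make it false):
is true only for:
  v=False, y=False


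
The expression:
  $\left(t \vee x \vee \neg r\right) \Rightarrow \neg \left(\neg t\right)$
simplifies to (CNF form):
$\left(r \vee t\right) \wedge \left(t \vee \neg x\right)$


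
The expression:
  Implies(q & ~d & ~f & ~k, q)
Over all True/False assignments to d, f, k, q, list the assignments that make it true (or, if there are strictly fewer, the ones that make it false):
is always true.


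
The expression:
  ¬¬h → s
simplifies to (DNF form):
s ∨ ¬h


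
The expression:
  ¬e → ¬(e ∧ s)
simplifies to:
True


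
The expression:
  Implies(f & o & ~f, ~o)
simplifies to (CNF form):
True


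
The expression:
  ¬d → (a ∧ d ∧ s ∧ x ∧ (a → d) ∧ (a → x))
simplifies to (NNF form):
d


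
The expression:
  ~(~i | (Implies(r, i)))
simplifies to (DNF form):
False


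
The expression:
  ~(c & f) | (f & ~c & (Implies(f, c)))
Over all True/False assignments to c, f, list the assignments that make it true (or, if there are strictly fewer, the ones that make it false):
is false only for:
  c=True, f=True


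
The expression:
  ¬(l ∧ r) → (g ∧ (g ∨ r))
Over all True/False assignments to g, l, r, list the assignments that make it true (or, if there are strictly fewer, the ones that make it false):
is false only for:
  g=False, l=False, r=False;
  g=False, l=False, r=True;
  g=False, l=True, r=False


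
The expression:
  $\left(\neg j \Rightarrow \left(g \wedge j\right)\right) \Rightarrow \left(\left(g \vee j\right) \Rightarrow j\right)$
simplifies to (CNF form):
$\text{True}$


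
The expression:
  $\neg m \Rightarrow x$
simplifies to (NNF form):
$m \vee x$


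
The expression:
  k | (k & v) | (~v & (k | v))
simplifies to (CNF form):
k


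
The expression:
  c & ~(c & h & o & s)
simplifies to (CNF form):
c & (~h | ~o | ~s)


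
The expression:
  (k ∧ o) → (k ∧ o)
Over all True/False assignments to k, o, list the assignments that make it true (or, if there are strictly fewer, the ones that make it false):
is always true.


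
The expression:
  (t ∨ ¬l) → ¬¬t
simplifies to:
l ∨ t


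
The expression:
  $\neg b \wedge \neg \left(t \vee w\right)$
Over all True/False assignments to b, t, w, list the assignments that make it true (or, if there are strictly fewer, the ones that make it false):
is true only for:
  b=False, t=False, w=False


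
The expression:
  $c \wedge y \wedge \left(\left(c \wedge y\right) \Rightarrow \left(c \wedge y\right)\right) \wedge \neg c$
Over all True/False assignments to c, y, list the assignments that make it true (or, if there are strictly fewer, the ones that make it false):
is never true.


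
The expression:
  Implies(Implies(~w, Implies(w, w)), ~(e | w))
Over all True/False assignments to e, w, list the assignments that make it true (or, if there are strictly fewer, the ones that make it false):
is true only for:
  e=False, w=False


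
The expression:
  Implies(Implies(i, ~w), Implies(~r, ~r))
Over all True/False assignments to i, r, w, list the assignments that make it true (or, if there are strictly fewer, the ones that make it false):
is always true.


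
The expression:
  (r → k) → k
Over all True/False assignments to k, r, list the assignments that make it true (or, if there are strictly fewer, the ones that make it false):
is false only for:
  k=False, r=False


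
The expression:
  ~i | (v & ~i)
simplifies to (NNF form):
~i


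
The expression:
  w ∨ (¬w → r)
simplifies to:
r ∨ w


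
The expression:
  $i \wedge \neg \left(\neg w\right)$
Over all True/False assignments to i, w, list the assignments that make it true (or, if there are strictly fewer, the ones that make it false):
is true only for:
  i=True, w=True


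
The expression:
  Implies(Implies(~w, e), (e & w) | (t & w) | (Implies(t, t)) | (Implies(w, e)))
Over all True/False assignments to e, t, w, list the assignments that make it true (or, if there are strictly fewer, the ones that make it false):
is always true.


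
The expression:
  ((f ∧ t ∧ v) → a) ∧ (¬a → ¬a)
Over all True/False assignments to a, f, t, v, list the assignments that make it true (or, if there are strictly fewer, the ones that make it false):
is false only for:
  a=False, f=True, t=True, v=True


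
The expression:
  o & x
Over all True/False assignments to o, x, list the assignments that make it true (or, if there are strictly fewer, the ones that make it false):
is true only for:
  o=True, x=True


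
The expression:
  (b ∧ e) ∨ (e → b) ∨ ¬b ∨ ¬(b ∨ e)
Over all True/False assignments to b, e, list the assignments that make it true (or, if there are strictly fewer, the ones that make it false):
is always true.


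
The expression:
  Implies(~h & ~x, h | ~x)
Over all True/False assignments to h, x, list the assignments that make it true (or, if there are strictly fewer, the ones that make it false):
is always true.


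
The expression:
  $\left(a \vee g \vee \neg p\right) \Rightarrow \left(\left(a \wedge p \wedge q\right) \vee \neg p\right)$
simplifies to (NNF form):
$\left(a \wedge q\right) \vee \left(\neg a \wedge \neg g\right) \vee \neg p$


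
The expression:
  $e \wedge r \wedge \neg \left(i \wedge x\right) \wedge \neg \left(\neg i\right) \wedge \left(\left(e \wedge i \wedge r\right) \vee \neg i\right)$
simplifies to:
$e \wedge i \wedge r \wedge \neg x$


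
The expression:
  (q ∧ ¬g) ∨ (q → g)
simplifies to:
True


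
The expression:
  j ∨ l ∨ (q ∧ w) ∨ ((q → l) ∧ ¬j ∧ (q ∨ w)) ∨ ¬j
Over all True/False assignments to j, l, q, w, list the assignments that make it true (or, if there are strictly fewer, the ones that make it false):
is always true.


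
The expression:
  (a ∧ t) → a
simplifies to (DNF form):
True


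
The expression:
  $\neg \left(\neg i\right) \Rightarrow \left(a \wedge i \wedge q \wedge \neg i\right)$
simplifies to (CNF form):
$\neg i$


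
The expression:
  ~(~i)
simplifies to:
i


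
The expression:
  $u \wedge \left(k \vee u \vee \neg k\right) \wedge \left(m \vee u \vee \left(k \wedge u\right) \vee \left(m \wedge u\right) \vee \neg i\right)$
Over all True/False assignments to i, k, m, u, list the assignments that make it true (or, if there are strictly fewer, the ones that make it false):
is true only for:
  i=False, k=False, m=False, u=True;
  i=False, k=False, m=True, u=True;
  i=False, k=True, m=False, u=True;
  i=False, k=True, m=True, u=True;
  i=True, k=False, m=False, u=True;
  i=True, k=False, m=True, u=True;
  i=True, k=True, m=False, u=True;
  i=True, k=True, m=True, u=True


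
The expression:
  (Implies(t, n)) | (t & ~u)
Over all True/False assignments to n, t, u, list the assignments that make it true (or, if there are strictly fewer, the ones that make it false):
is false only for:
  n=False, t=True, u=True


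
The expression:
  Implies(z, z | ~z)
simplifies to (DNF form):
True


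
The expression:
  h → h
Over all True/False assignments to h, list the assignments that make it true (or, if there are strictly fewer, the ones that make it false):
is always true.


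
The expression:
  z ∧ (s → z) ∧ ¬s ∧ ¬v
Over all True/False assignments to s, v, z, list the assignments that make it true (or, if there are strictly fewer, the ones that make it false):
is true only for:
  s=False, v=False, z=True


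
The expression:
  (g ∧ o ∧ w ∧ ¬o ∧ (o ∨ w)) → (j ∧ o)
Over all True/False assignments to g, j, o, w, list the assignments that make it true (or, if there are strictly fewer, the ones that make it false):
is always true.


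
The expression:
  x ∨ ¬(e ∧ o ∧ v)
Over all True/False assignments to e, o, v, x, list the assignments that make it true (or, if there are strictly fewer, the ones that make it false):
is false only for:
  e=True, o=True, v=True, x=False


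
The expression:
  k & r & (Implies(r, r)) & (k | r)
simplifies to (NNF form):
k & r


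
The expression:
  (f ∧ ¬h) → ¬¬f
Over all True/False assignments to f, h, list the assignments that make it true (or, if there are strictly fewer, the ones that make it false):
is always true.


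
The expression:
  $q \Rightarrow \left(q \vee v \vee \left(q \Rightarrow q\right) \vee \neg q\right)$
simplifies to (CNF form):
$\text{True}$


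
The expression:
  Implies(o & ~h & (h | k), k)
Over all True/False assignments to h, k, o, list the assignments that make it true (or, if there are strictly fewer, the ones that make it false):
is always true.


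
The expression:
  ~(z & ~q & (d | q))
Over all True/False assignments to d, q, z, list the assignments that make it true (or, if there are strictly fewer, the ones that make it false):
is false only for:
  d=True, q=False, z=True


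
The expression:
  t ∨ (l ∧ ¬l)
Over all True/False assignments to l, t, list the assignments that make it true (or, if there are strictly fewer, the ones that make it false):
is true only for:
  l=False, t=True;
  l=True, t=True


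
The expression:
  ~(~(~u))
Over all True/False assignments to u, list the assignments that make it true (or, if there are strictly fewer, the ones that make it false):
is true only for:
  u=False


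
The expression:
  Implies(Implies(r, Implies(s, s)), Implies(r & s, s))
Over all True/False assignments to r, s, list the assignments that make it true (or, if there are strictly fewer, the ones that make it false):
is always true.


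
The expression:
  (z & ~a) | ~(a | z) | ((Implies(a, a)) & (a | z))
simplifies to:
True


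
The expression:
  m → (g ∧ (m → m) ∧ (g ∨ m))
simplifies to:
g ∨ ¬m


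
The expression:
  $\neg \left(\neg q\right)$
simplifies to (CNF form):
$q$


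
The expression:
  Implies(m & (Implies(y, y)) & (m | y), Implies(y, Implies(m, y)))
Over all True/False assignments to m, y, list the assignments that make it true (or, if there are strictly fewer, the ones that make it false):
is always true.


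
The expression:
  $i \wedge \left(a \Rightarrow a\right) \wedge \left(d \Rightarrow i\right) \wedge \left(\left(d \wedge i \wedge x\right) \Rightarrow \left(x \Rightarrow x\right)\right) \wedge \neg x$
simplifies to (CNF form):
$i \wedge \neg x$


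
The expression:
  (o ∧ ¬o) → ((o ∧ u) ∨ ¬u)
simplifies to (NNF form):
True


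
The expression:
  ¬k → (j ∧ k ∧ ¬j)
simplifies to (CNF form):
k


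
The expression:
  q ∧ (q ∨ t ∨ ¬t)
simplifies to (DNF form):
q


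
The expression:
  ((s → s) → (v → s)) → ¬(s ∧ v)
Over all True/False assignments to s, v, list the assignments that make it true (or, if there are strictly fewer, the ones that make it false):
is false only for:
  s=True, v=True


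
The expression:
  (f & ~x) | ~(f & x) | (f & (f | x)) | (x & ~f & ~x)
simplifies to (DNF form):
True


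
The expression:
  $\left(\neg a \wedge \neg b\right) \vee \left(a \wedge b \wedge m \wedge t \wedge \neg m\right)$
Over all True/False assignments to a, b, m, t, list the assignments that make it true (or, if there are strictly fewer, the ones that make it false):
is true only for:
  a=False, b=False, m=False, t=False;
  a=False, b=False, m=False, t=True;
  a=False, b=False, m=True, t=False;
  a=False, b=False, m=True, t=True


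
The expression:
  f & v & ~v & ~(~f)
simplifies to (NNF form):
False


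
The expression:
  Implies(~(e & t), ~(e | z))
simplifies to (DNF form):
(e & t) | (~e & ~z)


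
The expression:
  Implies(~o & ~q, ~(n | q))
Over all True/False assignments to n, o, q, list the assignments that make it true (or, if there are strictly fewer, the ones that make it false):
is false only for:
  n=True, o=False, q=False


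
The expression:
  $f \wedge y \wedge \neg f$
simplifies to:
$\text{False}$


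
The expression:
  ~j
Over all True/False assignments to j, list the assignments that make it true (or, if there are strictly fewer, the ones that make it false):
is true only for:
  j=False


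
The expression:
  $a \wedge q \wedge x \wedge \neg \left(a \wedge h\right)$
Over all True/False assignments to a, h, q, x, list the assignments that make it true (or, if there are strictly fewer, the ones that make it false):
is true only for:
  a=True, h=False, q=True, x=True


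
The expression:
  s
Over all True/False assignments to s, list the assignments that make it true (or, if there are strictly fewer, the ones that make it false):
is true only for:
  s=True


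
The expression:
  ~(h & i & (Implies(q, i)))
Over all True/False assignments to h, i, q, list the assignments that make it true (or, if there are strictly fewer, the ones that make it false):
is false only for:
  h=True, i=True, q=False;
  h=True, i=True, q=True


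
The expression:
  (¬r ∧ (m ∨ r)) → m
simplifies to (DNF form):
True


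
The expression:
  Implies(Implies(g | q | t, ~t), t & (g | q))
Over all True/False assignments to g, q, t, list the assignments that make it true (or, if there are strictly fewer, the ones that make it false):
is true only for:
  g=False, q=False, t=True;
  g=False, q=True, t=True;
  g=True, q=False, t=True;
  g=True, q=True, t=True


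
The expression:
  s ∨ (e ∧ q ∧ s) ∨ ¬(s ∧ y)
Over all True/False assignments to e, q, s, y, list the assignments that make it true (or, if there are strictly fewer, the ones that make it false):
is always true.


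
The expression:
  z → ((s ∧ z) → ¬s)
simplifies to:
¬s ∨ ¬z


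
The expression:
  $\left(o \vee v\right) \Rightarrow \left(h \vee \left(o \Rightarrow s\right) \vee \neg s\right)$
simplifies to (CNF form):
$\text{True}$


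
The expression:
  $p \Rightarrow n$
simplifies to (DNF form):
$n \vee \neg p$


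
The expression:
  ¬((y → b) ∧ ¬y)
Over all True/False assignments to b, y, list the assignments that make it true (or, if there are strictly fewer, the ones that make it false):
is true only for:
  b=False, y=True;
  b=True, y=True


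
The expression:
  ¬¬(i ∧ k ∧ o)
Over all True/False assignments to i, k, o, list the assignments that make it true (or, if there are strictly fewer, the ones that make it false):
is true only for:
  i=True, k=True, o=True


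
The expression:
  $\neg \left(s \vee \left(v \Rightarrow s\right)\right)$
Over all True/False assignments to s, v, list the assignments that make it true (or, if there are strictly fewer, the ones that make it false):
is true only for:
  s=False, v=True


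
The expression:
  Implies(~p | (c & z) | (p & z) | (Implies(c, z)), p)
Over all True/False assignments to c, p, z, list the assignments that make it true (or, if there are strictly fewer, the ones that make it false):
is true only for:
  c=False, p=True, z=False;
  c=False, p=True, z=True;
  c=True, p=True, z=False;
  c=True, p=True, z=True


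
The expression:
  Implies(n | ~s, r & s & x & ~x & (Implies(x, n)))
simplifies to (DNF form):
s & ~n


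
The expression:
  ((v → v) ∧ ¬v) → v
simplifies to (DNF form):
v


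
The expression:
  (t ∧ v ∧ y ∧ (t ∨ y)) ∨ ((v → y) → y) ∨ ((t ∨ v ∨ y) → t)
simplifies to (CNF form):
True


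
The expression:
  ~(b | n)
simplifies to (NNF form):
~b & ~n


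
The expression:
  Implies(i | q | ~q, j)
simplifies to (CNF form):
j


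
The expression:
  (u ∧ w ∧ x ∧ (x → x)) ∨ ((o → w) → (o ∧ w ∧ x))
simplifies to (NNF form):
(o ∨ u) ∧ (o ∨ w) ∧ (x ∨ ¬w)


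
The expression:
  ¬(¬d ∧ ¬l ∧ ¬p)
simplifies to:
d ∨ l ∨ p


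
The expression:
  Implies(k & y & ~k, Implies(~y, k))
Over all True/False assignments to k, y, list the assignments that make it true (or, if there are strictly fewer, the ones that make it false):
is always true.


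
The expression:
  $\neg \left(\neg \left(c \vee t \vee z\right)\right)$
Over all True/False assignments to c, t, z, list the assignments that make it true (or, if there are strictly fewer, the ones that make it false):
is false only for:
  c=False, t=False, z=False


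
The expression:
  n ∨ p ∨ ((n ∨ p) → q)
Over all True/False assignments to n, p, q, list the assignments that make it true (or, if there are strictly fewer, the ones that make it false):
is always true.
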